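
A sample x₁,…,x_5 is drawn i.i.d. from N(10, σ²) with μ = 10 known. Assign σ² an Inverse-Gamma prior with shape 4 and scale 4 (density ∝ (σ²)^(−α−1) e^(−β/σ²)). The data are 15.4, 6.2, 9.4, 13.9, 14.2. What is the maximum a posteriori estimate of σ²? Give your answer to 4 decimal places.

Sum of squared deviations about the known mean: SS = (15.4−10)² + (6.2−10)² + (9.4−10)² + (13.9−10)² + (14.2−10)² = 76.81.
The Normal likelihood contributes (σ²)^(−n/2) exp(−SS/(2σ²)), so the posterior is Inverse-Gamma(α + n/2, β + SS/2) = Inverse-Gamma(6.5, 42.405).
The mode of Inverse-Gamma(a, b) is b/(a+1) = 42.405/7.5 ≈ 5.6540.

σ̂²_MAP = 5.6540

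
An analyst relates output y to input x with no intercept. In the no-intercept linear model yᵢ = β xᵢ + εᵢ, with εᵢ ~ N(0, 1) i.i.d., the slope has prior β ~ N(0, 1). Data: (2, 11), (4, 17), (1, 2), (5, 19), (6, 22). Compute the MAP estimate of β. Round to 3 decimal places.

β̂_MAP = 3.843

log p(β | y) = −Σ(yᵢ − βxᵢ)²/(2·1) − β²/(2·1) + const.
Setting the derivative to zero: Σxᵢ(yᵢ − βxᵢ)/1 − β/1 = 0, so β = Σxᵢyᵢ / (Σxᵢ² + σ²/τ²).
Σxᵢyᵢ = 2·11 + 4·17 + 1·2 + 5·19 + 6·22 = 319; Σxᵢ² = 82; σ²/τ² = 1.
β̂_MAP = 319 / (82 + 1) = 319/83 ≈ 3.843.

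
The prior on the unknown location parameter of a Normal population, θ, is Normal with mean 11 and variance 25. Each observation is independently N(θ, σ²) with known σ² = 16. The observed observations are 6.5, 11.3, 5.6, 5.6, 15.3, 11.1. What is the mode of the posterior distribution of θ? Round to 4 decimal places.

θ̂_MAP = 9.4036

n = 6; x̄ = (6.5 + 11.3 + 5.6 + 5.6 + 15.3 + 11.1)/6 = 55.4/6 = 277/30 ≈ 9.2333.
For a Normal prior and Normal likelihood with known variance, the posterior is Normal; its mode equals its mean, the precision-weighted average.
Prior precision 1/σ₀² = 1/25 = 0.04; data precision n/σ² = 6/16 = 0.375.
θ̂ = (0.04·11 + 0.375·(277/30)) / (0.04 + 0.375) = 3.9025/0.415 = 1561/166 ≈ 9.4036.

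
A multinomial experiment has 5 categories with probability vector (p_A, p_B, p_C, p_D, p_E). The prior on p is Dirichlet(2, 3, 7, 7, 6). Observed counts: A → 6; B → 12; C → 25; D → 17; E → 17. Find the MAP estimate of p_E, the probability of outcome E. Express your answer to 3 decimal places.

The posterior is Dirichlet(αᵢ + nᵢ) = Dirichlet(8, 15, 32, 24, 23).
For a Dirichlet(a₁,…,a_K) with all aᵢ > 1, the mode has j-th component (aⱼ − 1)/(Σaᵢ − K).
Here Σaᵢ = 102 and K = 5, so p_E = (23 − 1)/(102 − 5) = 22/97 ≈ 0.227.

MAP estimate of p_E = 0.227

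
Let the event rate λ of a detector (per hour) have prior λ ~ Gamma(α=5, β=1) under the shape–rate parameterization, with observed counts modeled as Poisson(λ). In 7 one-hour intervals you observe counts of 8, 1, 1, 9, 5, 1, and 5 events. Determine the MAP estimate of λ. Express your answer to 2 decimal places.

λ̂_MAP = 4.25

Σxᵢ = 8+1+1+9+5+1+5 = 30, with n = 7.
Posterior ∝ λ^4e^(−1λ) · λ^30e^(−7λ) = λ^34e^(−8λ), i.e. Gamma(shape=35, rate=8).
The mode of a Gamma(a, b) with a ≥ 1 (shape–rate) is (a−1)/b = 34/8 ≈ 4.25.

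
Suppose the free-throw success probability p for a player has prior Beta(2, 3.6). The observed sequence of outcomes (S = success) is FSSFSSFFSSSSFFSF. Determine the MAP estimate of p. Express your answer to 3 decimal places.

p̂_MAP = 0.510

Prior: Beta(2, 3.6).
Data: 9 successes in 16 trials (from the sequence). The binomial likelihood contributes p^9(1−p)^7, so the posterior is Beta(2+9, 3.6+7) = Beta(11, 10.6).
For Beta(a, b) with a, b > 1 the mode is (a−1)/(a+b−2) = 10/19.6 ≈ 0.510.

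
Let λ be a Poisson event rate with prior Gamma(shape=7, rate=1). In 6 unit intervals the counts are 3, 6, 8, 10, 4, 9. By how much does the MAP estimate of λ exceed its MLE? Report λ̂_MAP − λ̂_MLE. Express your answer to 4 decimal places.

Σxᵢ = 40. Posterior is Gamma(47, 7); MAP = (47−1)/7 = 46/7 ≈ 6.57143.
MLE = x̄ = 40/6 ≈ 6.66667.
Difference = 46/7 − 40/6 = -2/21 ≈ -0.0952.

MAP − MLE = -0.0952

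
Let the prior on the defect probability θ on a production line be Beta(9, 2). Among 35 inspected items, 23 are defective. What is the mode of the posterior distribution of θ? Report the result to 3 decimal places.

Prior: Beta(9, 2).
Data: 23 successes in 35 trials. The binomial likelihood contributes θ^23(1−θ)^12, so the posterior is Beta(9+23, 2+12) = Beta(32, 14).
For Beta(a, b) with a, b > 1 the mode is (a−1)/(a+b−2) = 31/44 ≈ 0.705.

θ̂_MAP = 0.705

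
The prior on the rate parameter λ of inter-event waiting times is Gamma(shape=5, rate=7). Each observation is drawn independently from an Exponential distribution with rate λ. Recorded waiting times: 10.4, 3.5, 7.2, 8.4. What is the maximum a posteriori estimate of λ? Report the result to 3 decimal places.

λ̂_MAP = 0.219

The Exponential(rate=λ) likelihood is ∝ λ^n e^(−λΣtᵢ). Here n = 4 and Σtᵢ = 10.4 + 3.5 + 7.2 + 8.4 = 29.5.
Posterior ∝ λ^4e^(−7λ) · λ^4e^(−29.5λ) = λ^8e^(−36.5λ), i.e. Gamma(9, 36.5).
Mode = (a−1)/b = 8/36.5 ≈ 0.219.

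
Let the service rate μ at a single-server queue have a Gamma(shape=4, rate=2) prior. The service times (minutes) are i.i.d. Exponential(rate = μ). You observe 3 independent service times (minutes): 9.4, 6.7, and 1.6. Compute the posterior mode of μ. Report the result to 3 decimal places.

The Exponential(rate=μ) likelihood is ∝ μ^n e^(−μΣtᵢ). Here n = 3 and Σtᵢ = 9.4 + 6.7 + 1.6 = 17.7.
Posterior ∝ μ^3e^(−2μ) · μ^3e^(−17.7μ) = μ^6e^(−19.7μ), i.e. Gamma(7, 19.7).
Mode = (a−1)/b = 6/19.7 ≈ 0.305.

μ̂_MAP = 0.305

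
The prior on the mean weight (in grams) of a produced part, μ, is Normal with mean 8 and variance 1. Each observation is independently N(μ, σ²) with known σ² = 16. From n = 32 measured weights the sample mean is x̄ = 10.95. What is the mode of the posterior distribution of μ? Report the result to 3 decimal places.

n = 32, x̄ = 10.95.
For a Normal prior and Normal likelihood with known variance, the posterior is Normal; its mode equals its mean, the precision-weighted average.
Prior precision 1/σ₀² = 1/1 = 1; data precision n/σ² = 32/16 = 2.
μ̂ = (1·8 + 2·10.95) / (1 + 2) = 29.9/3 = 299/30 ≈ 9.967.

μ̂_MAP = 9.967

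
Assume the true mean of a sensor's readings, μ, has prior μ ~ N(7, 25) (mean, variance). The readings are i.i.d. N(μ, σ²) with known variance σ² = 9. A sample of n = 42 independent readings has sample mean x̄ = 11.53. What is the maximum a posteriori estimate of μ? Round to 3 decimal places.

n = 42, x̄ = 11.53.
For a Normal prior and Normal likelihood with known variance, the posterior is Normal; its mode equals its mean, the precision-weighted average.
Prior precision 1/σ₀² = 1/25 = 0.04; data precision n/σ² = 42/9 = 14/3.
μ̂ = (0.04·7 + (14/3)·11.53) / (0.04 + 14/3) = (8113/150)/(353/75) = 8113/706 ≈ 11.492.

μ̂_MAP = 11.492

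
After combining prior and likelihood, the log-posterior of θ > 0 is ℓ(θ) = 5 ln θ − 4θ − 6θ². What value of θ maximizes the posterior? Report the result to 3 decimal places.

ℓ'(θ) = 5/θ − 4 − 12θ. Setting this to zero and multiplying by θ: 12θ² + 4θ − 5 = 0.
θ = (−4 + √(4² + 4·12·5)) / (2·12) = (−4 + √256) / 24 = (−4 + 16)/24 = 1/2.
ℓ''(θ) = −5/θ² − 12 < 0, confirming a maximum.

θ̂_MAP = 0.500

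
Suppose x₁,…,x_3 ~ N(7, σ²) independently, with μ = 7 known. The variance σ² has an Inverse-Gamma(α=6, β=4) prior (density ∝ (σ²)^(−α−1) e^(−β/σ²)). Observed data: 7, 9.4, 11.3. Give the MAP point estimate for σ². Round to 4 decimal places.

Sum of squared deviations about the known mean: SS = (7−7)² + (9.4−7)² + (11.3−7)² = 24.25.
The Normal likelihood contributes (σ²)^(−n/2) exp(−SS/(2σ²)), so the posterior is Inverse-Gamma(α + n/2, β + SS/2) = Inverse-Gamma(7.5, 16.125).
The mode of Inverse-Gamma(a, b) is b/(a+1) = 16.125/8.5 ≈ 1.8971.

σ̂²_MAP = 1.8971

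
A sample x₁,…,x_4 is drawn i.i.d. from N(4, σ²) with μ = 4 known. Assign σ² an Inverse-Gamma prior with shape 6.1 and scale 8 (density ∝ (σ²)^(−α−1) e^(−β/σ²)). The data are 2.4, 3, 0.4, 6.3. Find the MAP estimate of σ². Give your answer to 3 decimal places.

σ̂²_MAP = 2.077

Sum of squared deviations about the known mean: SS = (2.4−4)² + (3−4)² + (0.4−4)² + (6.3−4)² = 21.81.
The Normal likelihood contributes (σ²)^(−n/2) exp(−SS/(2σ²)), so the posterior is Inverse-Gamma(α + n/2, β + SS/2) = Inverse-Gamma(8.1, 18.905).
The mode of Inverse-Gamma(a, b) is b/(a+1) = 18.905/9.1 ≈ 2.077.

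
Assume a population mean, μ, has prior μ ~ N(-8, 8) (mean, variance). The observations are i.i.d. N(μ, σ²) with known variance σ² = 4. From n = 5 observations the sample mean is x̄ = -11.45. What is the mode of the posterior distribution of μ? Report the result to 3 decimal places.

n = 5, x̄ = -11.45.
For a Normal prior and Normal likelihood with known variance, the posterior is Normal; its mode equals its mean, the precision-weighted average.
Prior precision 1/σ₀² = 1/8 = 0.125; data precision n/σ² = 5/4 = 1.25.
μ̂ = (0.125·(-8) + 1.25·(-11.45)) / (0.125 + 1.25) = (-15.3125)/1.375 = -245/22 ≈ -11.136.

μ̂_MAP = -11.136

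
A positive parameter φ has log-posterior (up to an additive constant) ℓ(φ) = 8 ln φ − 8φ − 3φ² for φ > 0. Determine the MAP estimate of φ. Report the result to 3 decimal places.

ℓ'(φ) = 8/φ − 8 − 6φ. Setting this to zero and multiplying by φ: 6φ² + 8φ − 8 = 0.
φ = (−8 + √(8² + 4·6·8)) / (2·6) = (−8 + √256) / 12 = (−8 + 16)/12 = 2/3.
ℓ''(φ) = −8/φ² − 6 < 0, confirming a maximum.

φ̂_MAP = 0.667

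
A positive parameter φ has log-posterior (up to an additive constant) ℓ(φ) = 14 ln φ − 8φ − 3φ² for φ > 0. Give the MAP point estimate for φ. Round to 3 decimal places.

ℓ'(φ) = 14/φ − 8 − 6φ. Setting this to zero and multiplying by φ: 6φ² + 8φ − 14 = 0.
φ = (−8 + √(8² + 4·6·14)) / (2·6) = (−8 + √400) / 12 = (−8 + 20)/12 = 1.
ℓ''(φ) = −14/φ² − 6 < 0, confirming a maximum.

φ̂_MAP = 1.000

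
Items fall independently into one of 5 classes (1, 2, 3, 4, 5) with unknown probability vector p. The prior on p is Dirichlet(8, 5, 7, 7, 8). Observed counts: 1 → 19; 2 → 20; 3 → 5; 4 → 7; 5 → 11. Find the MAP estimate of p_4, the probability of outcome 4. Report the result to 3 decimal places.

MAP estimate: 0.141

The posterior is Dirichlet(αᵢ + nᵢ) = Dirichlet(27, 25, 12, 14, 19).
For a Dirichlet(a₁,…,a_K) with all aᵢ > 1, the mode has j-th component (aⱼ − 1)/(Σaᵢ − K).
Here Σaᵢ = 97 and K = 5, so p_4 = (14 − 1)/(97 − 5) = 13/92 ≈ 0.141.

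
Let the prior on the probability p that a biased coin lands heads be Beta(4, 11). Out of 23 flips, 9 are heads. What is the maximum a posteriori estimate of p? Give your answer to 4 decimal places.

p̂_MAP = 0.3333

Prior: Beta(4, 11).
Data: 9 successes in 23 trials. The binomial likelihood contributes p^9(1−p)^14, so the posterior is Beta(4+9, 11+14) = Beta(13, 25).
For Beta(a, b) with a, b > 1 the mode is (a−1)/(a+b−2) = 12/36 ≈ 0.3333.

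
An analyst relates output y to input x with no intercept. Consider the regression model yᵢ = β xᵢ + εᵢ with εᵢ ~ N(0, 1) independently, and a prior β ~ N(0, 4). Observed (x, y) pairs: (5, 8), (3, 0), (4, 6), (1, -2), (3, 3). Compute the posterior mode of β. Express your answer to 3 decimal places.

log p(β | y) = −Σ(yᵢ − βxᵢ)²/(2·1) − β²/(2·4) + const.
Setting the derivative to zero: Σxᵢ(yᵢ − βxᵢ)/1 − β/4 = 0, so β = Σxᵢyᵢ / (Σxᵢ² + σ²/τ²).
Σxᵢyᵢ = 5·8 + 3·0 + 4·6 + 1·(-2) + 3·3 = 71; Σxᵢ² = 60; σ²/τ² = 0.25.
β̂_MAP = 71 / (60 + 0.25) = 71/60.25 ≈ 1.178.

β̂_MAP = 1.178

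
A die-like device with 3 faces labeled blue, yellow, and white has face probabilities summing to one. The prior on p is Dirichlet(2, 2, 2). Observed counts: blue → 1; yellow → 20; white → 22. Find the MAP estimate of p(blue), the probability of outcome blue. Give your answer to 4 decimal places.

MAP estimate of p(blue) = 0.0435

The posterior is Dirichlet(αᵢ + nᵢ) = Dirichlet(3, 22, 24).
For a Dirichlet(a₁,…,a_K) with all aᵢ > 1, the mode has j-th component (aⱼ − 1)/(Σaᵢ − K).
Here Σaᵢ = 49 and K = 3, so p(blue) = (3 − 1)/(49 − 3) = 2/46 ≈ 0.0435.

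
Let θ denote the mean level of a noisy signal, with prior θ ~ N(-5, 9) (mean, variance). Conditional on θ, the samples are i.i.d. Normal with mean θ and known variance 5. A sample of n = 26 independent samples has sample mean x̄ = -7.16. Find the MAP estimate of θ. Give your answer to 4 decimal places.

n = 26, x̄ = -7.16.
For a Normal prior and Normal likelihood with known variance, the posterior is Normal; its mode equals its mean, the precision-weighted average.
Prior precision 1/σ₀² = 1/9; data precision n/σ² = 26/5 = 5.2.
θ̂ = ((1/9)·(-5) + 5.2·(-7.16)) / (1/9 + 5.2) = (-42511/1125)/(239/45) = -42511/5975 ≈ -7.1148.

θ̂_MAP = -7.1148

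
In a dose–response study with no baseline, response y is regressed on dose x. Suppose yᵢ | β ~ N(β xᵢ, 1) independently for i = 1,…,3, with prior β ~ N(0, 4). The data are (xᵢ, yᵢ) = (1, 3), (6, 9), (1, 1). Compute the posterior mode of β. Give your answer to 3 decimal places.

log p(β | y) = −Σ(yᵢ − βxᵢ)²/(2·1) − β²/(2·4) + const.
Setting the derivative to zero: Σxᵢ(yᵢ − βxᵢ)/1 − β/4 = 0, so β = Σxᵢyᵢ / (Σxᵢ² + σ²/τ²).
Σxᵢyᵢ = 1·3 + 6·9 + 1·1 = 58; Σxᵢ² = 38; σ²/τ² = 0.25.
β̂_MAP = 58 / (38 + 0.25) = 58/38.25 ≈ 1.516.

β̂_MAP = 1.516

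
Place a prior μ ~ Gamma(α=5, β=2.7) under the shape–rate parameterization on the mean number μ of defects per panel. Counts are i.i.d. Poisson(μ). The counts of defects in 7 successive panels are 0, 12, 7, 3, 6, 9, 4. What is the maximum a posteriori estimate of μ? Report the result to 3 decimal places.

Σxᵢ = 0+12+7+3+6+9+4 = 41, with n = 7.
Posterior ∝ μ^4e^(−2.7μ) · μ^41e^(−7μ) = μ^45e^(−9.7μ), i.e. Gamma(shape=46, rate=9.7).
The mode of a Gamma(a, b) with a ≥ 1 (shape–rate) is (a−1)/b = 45/9.7 ≈ 4.639.

μ̂_MAP = 4.639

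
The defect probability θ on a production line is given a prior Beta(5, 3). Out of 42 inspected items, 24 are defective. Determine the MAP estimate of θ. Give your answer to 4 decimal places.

θ̂_MAP = 0.5833

Prior: Beta(5, 3).
Data: 24 successes in 42 trials. The binomial likelihood contributes θ^24(1−θ)^18, so the posterior is Beta(5+24, 3+18) = Beta(29, 21).
For Beta(a, b) with a, b > 1 the mode is (a−1)/(a+b−2) = 28/48 ≈ 0.5833.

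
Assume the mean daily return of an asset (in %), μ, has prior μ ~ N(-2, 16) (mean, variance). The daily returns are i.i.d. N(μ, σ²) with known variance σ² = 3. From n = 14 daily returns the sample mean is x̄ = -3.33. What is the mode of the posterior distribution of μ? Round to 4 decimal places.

n = 14, x̄ = -3.33.
For a Normal prior and Normal likelihood with known variance, the posterior is Normal; its mode equals its mean, the precision-weighted average.
Prior precision 1/σ₀² = 1/16 = 0.0625; data precision n/σ² = 14/3.
μ̂ = (0.0625·(-2) + (14/3)·(-3.33)) / (0.0625 + 14/3) = (-15.665)/(227/48) = -18798/5675 ≈ -3.3124.

μ̂_MAP = -3.3124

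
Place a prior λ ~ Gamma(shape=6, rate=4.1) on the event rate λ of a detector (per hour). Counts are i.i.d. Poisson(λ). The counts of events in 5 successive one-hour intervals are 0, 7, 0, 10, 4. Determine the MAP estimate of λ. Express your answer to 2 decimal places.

Σxᵢ = 0+7+0+10+4 = 21, with n = 5.
Posterior ∝ λ^5e^(−4.1λ) · λ^21e^(−5λ) = λ^26e^(−9.1λ), i.e. Gamma(shape=27, rate=9.1).
The mode of a Gamma(a, b) with a ≥ 1 (shape–rate) is (a−1)/b = 26/9.1 ≈ 2.86.

λ̂_MAP = 2.86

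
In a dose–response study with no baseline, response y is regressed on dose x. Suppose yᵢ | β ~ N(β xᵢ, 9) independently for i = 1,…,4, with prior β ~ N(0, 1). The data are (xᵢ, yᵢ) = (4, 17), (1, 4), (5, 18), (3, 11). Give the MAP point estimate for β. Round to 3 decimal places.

β̂_MAP = 3.250

log p(β | y) = −Σ(yᵢ − βxᵢ)²/(2·9) − β²/(2·1) + const.
Setting the derivative to zero: Σxᵢ(yᵢ − βxᵢ)/9 − β/1 = 0, so β = Σxᵢyᵢ / (Σxᵢ² + σ²/τ²).
Σxᵢyᵢ = 4·17 + 1·4 + 5·18 + 3·11 = 195; Σxᵢ² = 51; σ²/τ² = 9.
β̂_MAP = 195 / (51 + 9) = 195/60 ≈ 3.250.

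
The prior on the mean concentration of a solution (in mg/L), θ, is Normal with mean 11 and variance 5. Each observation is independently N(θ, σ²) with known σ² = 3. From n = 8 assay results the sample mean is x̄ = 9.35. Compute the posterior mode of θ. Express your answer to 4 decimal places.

n = 8, x̄ = 9.35.
For a Normal prior and Normal likelihood with known variance, the posterior is Normal; its mode equals its mean, the precision-weighted average.
Prior precision 1/σ₀² = 1/5 = 0.2; data precision n/σ² = 8/3.
θ̂ = (0.2·11 + (8/3)·9.35) / (0.2 + 8/3) = (407/15)/(43/15) = 407/43 ≈ 9.4651.

θ̂_MAP = 9.4651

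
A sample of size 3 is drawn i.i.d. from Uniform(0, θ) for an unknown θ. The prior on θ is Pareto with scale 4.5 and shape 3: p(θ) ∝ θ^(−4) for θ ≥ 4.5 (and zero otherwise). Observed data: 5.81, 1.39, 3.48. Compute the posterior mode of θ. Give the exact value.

θ̂_MAP = 5.81

The Uniform(0, θ) likelihood is θ^(−n) for θ ≥ max(xᵢ), zero otherwise. Here max(xᵢ) = 5.81.
Posterior ∝ θ^(−4) · θ^(−3) = θ^(−7) on θ ≥ max(4.5, 5.81) = 5.81.
This density is strictly decreasing in θ, so the posterior mode lies at the lower boundary of the support.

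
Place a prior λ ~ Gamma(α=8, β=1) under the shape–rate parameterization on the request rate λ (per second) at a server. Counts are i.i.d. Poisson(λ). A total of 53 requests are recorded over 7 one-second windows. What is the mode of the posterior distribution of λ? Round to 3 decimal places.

λ̂_MAP = 7.500

Σxᵢ = 53, n = 7.
Posterior ∝ λ^7e^(−1λ) · λ^53e^(−7λ) = λ^60e^(−8λ), i.e. Gamma(shape=61, rate=8).
The mode of a Gamma(a, b) with a ≥ 1 (shape–rate) is (a−1)/b = 60/8 ≈ 7.500.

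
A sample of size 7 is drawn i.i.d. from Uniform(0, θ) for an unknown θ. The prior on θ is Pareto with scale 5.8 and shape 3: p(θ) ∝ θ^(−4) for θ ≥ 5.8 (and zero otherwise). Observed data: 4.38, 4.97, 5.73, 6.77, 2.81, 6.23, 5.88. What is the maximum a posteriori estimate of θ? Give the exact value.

θ̂_MAP = 6.77

The Uniform(0, θ) likelihood is θ^(−n) for θ ≥ max(xᵢ), zero otherwise. Here max(xᵢ) = 6.77.
Posterior ∝ θ^(−4) · θ^(−7) = θ^(−11) on θ ≥ max(5.8, 6.77) = 6.77.
This density is strictly decreasing in θ, so the posterior mode lies at the lower boundary of the support.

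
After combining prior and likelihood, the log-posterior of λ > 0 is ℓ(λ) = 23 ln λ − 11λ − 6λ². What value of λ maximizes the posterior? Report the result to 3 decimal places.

ℓ'(λ) = 23/λ − 11 − 12λ. Setting this to zero and multiplying by λ: 12λ² + 11λ − 23 = 0.
λ = (−11 + √(11² + 4·12·23)) / (2·12) = (−11 + √1225) / 24 = (−11 + 35)/24 = 1.
ℓ''(λ) = −23/λ² − 12 < 0, confirming a maximum.

λ̂_MAP = 1.000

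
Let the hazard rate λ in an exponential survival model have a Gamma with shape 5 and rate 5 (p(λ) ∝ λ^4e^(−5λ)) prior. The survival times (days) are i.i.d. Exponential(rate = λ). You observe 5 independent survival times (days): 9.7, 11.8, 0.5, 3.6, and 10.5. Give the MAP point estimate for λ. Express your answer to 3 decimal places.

λ̂_MAP = 0.219

The Exponential(rate=λ) likelihood is ∝ λ^n e^(−λΣtᵢ). Here n = 5 and Σtᵢ = 9.7 + 11.8 + 0.5 + 3.6 + 10.5 = 36.1.
Posterior ∝ λ^4e^(−5λ) · λ^5e^(−36.1λ) = λ^9e^(−41.1λ), i.e. Gamma(10, 41.1).
Mode = (a−1)/b = 9/41.1 ≈ 0.219.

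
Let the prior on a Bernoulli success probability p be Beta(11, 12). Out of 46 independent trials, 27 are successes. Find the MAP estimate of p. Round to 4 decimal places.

Prior: Beta(11, 12).
Data: 27 successes in 46 trials. The binomial likelihood contributes p^27(1−p)^19, so the posterior is Beta(11+27, 12+19) = Beta(38, 31).
For Beta(a, b) with a, b > 1 the mode is (a−1)/(a+b−2) = 37/67 ≈ 0.5522.

p̂_MAP = 0.5522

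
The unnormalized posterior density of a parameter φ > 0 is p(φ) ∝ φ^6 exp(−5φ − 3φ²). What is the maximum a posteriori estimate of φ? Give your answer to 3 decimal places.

φ̂_MAP = 0.667

ℓ'(φ) = 6/φ − 5 − 6φ. Setting this to zero and multiplying by φ: 6φ² + 5φ − 6 = 0.
φ = (−5 + √(5² + 4·6·6)) / (2·6) = (−5 + √169) / 12 = (−5 + 13)/12 = 2/3.
ℓ''(φ) = −6/φ² − 6 < 0, confirming a maximum.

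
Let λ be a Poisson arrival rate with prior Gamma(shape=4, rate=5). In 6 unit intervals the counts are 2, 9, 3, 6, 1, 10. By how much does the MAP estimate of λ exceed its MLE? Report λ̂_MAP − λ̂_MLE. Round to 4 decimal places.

Σxᵢ = 31. Posterior is Gamma(35, 11); MAP = (35−1)/11 = 34/11 ≈ 3.09091.
MLE = x̄ = 31/6 ≈ 5.16667.
Difference = 34/11 − 31/6 = -137/66 ≈ -2.0758.

MAP − MLE = -2.0758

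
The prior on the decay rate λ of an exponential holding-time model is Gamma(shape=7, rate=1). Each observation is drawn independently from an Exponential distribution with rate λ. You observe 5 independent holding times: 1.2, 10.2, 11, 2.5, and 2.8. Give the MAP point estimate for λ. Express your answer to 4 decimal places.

λ̂_MAP = 0.3833

The Exponential(rate=λ) likelihood is ∝ λ^n e^(−λΣtᵢ). Here n = 5 and Σtᵢ = 1.2 + 10.2 + 11 + 2.5 + 2.8 = 27.7.
Posterior ∝ λ^6e^(−1λ) · λ^5e^(−27.7λ) = λ^11e^(−28.7λ), i.e. Gamma(12, 28.7).
Mode = (a−1)/b = 11/28.7 ≈ 0.3833.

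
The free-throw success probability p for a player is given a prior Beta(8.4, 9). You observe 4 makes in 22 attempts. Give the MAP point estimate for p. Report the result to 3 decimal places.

p̂_MAP = 0.305

Prior: Beta(8.4, 9).
Data: 4 successes in 22 trials. The binomial likelihood contributes p^4(1−p)^18, so the posterior is Beta(8.4+4, 9+18) = Beta(12.4, 27).
For Beta(a, b) with a, b > 1 the mode is (a−1)/(a+b−2) = 11.4/37.4 ≈ 0.305.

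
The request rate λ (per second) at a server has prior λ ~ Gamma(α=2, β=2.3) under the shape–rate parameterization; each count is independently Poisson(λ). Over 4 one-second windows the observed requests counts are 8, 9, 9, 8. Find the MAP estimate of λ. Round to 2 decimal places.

Σxᵢ = 8+9+9+8 = 34, with n = 4.
Posterior ∝ λe^(−2.3λ) · λ^34e^(−4λ) = λ^35e^(−6.3λ), i.e. Gamma(shape=36, rate=6.3).
The mode of a Gamma(a, b) with a ≥ 1 (shape–rate) is (a−1)/b = 35/6.3 ≈ 5.56.

λ̂_MAP = 5.56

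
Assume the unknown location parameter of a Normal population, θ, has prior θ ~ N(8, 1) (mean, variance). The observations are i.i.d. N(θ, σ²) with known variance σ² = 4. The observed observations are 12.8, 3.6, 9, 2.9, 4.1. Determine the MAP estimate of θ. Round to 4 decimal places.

θ̂_MAP = 7.1556

n = 5; x̄ = (12.8 + 3.6 + 9 + 2.9 + 4.1)/5 = 32.4/5 = 6.48.
For a Normal prior and Normal likelihood with known variance, the posterior is Normal; its mode equals its mean, the precision-weighted average.
Prior precision 1/σ₀² = 1/1 = 1; data precision n/σ² = 5/4 = 1.25.
θ̂ = (1·8 + 1.25·6.48) / (1 + 1.25) = 16.1/2.25 = 322/45 ≈ 7.1556.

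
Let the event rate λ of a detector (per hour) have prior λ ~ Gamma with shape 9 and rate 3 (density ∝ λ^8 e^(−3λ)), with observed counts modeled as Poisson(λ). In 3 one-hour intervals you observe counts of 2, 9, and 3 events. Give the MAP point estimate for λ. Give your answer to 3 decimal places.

λ̂_MAP = 3.667

Σxᵢ = 2+9+3 = 14, with n = 3.
Posterior ∝ λ^8e^(−3λ) · λ^14e^(−3λ) = λ^22e^(−6λ), i.e. Gamma(shape=23, rate=6).
The mode of a Gamma(a, b) with a ≥ 1 (shape–rate) is (a−1)/b = 22/6 ≈ 3.667.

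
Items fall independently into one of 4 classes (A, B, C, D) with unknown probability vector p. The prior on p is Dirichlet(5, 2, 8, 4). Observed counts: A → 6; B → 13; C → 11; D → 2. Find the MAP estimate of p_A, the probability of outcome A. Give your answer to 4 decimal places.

The posterior is Dirichlet(αᵢ + nᵢ) = Dirichlet(11, 15, 19, 6).
For a Dirichlet(a₁,…,a_K) with all aᵢ > 1, the mode has j-th component (aⱼ − 1)/(Σaᵢ − K).
Here Σaᵢ = 51 and K = 4, so p_A = (11 − 1)/(51 − 4) = 10/47 ≈ 0.2128.

MAP estimate of p_A = 0.2128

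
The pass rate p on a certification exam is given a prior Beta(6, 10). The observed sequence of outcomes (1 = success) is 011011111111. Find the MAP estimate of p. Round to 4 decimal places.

p̂_MAP = 0.5769

Prior: Beta(6, 10).
Data: 10 successes in 12 trials (from the sequence). The binomial likelihood contributes p^10(1−p)^2, so the posterior is Beta(6+10, 10+2) = Beta(16, 12).
For Beta(a, b) with a, b > 1 the mode is (a−1)/(a+b−2) = 15/26 ≈ 0.5769.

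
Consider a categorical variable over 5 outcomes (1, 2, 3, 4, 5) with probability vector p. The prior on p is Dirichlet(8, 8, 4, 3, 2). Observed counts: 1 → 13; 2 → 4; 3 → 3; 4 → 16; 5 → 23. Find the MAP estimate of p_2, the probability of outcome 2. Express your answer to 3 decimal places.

MAP estimate: 0.139

The posterior is Dirichlet(αᵢ + nᵢ) = Dirichlet(21, 12, 7, 19, 25).
For a Dirichlet(a₁,…,a_K) with all aᵢ > 1, the mode has j-th component (aⱼ − 1)/(Σaᵢ − K).
Here Σaᵢ = 84 and K = 5, so p_2 = (12 − 1)/(84 − 5) = 11/79 ≈ 0.139.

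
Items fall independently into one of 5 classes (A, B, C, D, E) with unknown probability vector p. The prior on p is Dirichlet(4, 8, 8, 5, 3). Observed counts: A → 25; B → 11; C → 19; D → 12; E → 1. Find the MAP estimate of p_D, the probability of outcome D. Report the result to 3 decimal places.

MAP estimate of p_D = 0.176

The posterior is Dirichlet(αᵢ + nᵢ) = Dirichlet(29, 19, 27, 17, 4).
For a Dirichlet(a₁,…,a_K) with all aᵢ > 1, the mode has j-th component (aⱼ − 1)/(Σaᵢ − K).
Here Σaᵢ = 96 and K = 5, so p_D = (17 − 1)/(96 − 5) = 16/91 ≈ 0.176.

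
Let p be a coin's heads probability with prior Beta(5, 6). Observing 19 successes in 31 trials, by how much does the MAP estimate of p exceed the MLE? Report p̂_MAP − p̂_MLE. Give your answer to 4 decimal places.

Posterior is Beta(24, 18); MAP = (24−1)/(42−2) = 23/40 ≈ 0.57500.
MLE ignores the prior: p̂_MLE = k/n = 19/31 ≈ 0.61290.
Difference = 23/40 − 19/31 = -47/1240 ≈ -0.0379.

MAP − MLE = -0.0379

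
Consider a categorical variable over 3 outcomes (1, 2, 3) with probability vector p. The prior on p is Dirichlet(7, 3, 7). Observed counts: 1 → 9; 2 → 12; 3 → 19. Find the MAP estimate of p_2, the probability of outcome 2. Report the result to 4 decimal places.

The posterior is Dirichlet(αᵢ + nᵢ) = Dirichlet(16, 15, 26).
For a Dirichlet(a₁,…,a_K) with all aᵢ > 1, the mode has j-th component (aⱼ − 1)/(Σaᵢ − K).
Here Σaᵢ = 57 and K = 3, so p_2 = (15 − 1)/(57 − 3) = 14/54 ≈ 0.2593.

MAP estimate: 0.2593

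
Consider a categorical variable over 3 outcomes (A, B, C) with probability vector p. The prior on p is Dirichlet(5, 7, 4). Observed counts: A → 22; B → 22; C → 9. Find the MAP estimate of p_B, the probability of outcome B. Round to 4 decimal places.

The posterior is Dirichlet(αᵢ + nᵢ) = Dirichlet(27, 29, 13).
For a Dirichlet(a₁,…,a_K) with all aᵢ > 1, the mode has j-th component (aⱼ − 1)/(Σaᵢ − K).
Here Σaᵢ = 69 and K = 3, so p_B = (29 − 1)/(69 − 3) = 28/66 ≈ 0.4242.

MAP estimate of p_B = 0.4242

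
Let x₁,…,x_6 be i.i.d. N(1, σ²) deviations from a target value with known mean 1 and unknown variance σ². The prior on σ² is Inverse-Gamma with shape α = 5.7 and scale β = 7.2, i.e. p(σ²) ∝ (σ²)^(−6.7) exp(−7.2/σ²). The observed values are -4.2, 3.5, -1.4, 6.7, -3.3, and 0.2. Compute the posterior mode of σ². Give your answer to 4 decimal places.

σ̂²_MAP = 5.4160

Sum of squared deviations about the known mean: SS = (-4.2−1)² + (3.5−1)² + (-1.4−1)² + (6.7−1)² + (-3.3−1)² + (0.2−1)² = 90.67.
The Normal likelihood contributes (σ²)^(−n/2) exp(−SS/(2σ²)), so the posterior is Inverse-Gamma(α + n/2, β + SS/2) = Inverse-Gamma(8.7, 52.535).
The mode of Inverse-Gamma(a, b) is b/(a+1) = 52.535/9.7 ≈ 5.4160.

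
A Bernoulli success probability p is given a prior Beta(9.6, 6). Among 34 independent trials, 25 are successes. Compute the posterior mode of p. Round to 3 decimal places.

p̂_MAP = 0.706

Prior: Beta(9.6, 6).
Data: 25 successes in 34 trials. The binomial likelihood contributes p^25(1−p)^9, so the posterior is Beta(9.6+25, 6+9) = Beta(34.6, 15).
For Beta(a, b) with a, b > 1 the mode is (a−1)/(a+b−2) = 33.6/47.6 ≈ 0.706.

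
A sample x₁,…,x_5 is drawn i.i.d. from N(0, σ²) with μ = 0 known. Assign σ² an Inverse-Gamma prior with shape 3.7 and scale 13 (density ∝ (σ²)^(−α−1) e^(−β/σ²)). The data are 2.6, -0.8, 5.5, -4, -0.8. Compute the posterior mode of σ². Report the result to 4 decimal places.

Sum of squared deviations about the known mean: SS = (2.6−0)² + (-0.8−0)² + (5.5−0)² + (-4−0)² + (-0.8−0)² = 54.29.
The Normal likelihood contributes (σ²)^(−n/2) exp(−SS/(2σ²)), so the posterior is Inverse-Gamma(α + n/2, β + SS/2) = Inverse-Gamma(6.2, 40.145).
The mode of Inverse-Gamma(a, b) is b/(a+1) = 40.145/7.2 ≈ 5.5757.

σ̂²_MAP = 5.5757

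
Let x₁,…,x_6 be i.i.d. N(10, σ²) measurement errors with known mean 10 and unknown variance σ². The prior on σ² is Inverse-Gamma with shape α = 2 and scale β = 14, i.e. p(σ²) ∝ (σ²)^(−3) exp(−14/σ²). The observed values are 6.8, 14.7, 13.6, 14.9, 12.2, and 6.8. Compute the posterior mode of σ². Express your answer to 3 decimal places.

σ̂²_MAP = 9.365

Sum of squared deviations about the known mean: SS = (6.8−10)² + (14.7−10)² + (13.6−10)² + (14.9−10)² + (12.2−10)² + (6.8−10)² = 84.38.
The Normal likelihood contributes (σ²)^(−n/2) exp(−SS/(2σ²)), so the posterior is Inverse-Gamma(α + n/2, β + SS/2) = Inverse-Gamma(5, 56.19).
The mode of Inverse-Gamma(a, b) is b/(a+1) = 56.19/6 ≈ 9.365.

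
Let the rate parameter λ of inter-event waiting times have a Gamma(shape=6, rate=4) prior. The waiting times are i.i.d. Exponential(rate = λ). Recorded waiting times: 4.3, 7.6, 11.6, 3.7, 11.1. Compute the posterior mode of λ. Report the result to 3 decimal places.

λ̂_MAP = 0.236

The Exponential(rate=λ) likelihood is ∝ λ^n e^(−λΣtᵢ). Here n = 5 and Σtᵢ = 4.3 + 7.6 + 11.6 + 3.7 + 11.1 = 38.3.
Posterior ∝ λ^5e^(−4λ) · λ^5e^(−38.3λ) = λ^10e^(−42.3λ), i.e. Gamma(11, 42.3).
Mode = (a−1)/b = 10/42.3 ≈ 0.236.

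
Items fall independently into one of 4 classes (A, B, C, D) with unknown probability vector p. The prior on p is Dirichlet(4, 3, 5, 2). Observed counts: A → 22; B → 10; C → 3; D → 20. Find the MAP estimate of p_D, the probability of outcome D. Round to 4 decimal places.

The posterior is Dirichlet(αᵢ + nᵢ) = Dirichlet(26, 13, 8, 22).
For a Dirichlet(a₁,…,a_K) with all aᵢ > 1, the mode has j-th component (aⱼ − 1)/(Σaᵢ − K).
Here Σaᵢ = 69 and K = 4, so p_D = (22 − 1)/(69 − 4) = 21/65 ≈ 0.3231.

MAP estimate of p_D = 0.3231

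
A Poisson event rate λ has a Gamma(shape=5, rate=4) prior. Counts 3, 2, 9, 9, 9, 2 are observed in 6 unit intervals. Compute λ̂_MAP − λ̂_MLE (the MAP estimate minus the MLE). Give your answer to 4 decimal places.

Σxᵢ = 34. Posterior is Gamma(39, 10); MAP = (39−1)/10 = 38/10 ≈ 3.80000.
MLE = x̄ = 34/6 ≈ 5.66667.
Difference = 38/10 − 34/6 = -28/15 ≈ -1.8667.

MAP − MLE = -1.8667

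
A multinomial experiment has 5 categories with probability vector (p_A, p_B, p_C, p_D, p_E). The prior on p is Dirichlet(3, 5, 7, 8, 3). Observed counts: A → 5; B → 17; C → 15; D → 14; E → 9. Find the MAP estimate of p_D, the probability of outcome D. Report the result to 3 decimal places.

The posterior is Dirichlet(αᵢ + nᵢ) = Dirichlet(8, 22, 22, 22, 12).
For a Dirichlet(a₁,…,a_K) with all aᵢ > 1, the mode has j-th component (aⱼ − 1)/(Σaᵢ − K).
Here Σaᵢ = 86 and K = 5, so p_D = (22 − 1)/(86 − 5) = 21/81 ≈ 0.259.

MAP estimate of p_D = 0.259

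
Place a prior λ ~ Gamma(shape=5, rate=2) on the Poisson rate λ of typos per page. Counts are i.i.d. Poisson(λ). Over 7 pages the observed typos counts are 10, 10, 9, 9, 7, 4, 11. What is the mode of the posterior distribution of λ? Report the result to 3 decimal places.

λ̂_MAP = 7.111

Σxᵢ = 10+10+9+9+7+4+11 = 60, with n = 7.
Posterior ∝ λ^4e^(−2λ) · λ^60e^(−7λ) = λ^64e^(−9λ), i.e. Gamma(shape=65, rate=9).
The mode of a Gamma(a, b) with a ≥ 1 (shape–rate) is (a−1)/b = 64/9 ≈ 7.111.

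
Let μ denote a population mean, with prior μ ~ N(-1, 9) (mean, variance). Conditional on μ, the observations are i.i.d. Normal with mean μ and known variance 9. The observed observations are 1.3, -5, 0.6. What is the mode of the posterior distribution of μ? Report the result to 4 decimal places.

n = 3; x̄ = (1.3 + (-5) + 0.6)/3 = -3.1/3 = -31/30 ≈ -1.0333.
For a Normal prior and Normal likelihood with known variance, the posterior is Normal; its mode equals its mean, the precision-weighted average.
Prior precision 1/σ₀² = 1/9; data precision n/σ² = 3/9 = 1/3.
μ̂ = ((1/9)·(-1) + (1/3)·(-31/30)) / (1/9 + 1/3) = (-41/90)/(4/9) = -1.0250.

μ̂_MAP = -1.0250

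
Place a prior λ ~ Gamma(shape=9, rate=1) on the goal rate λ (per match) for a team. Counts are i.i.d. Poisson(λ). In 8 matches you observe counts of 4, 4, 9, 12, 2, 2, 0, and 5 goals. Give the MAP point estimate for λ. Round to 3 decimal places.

Σxᵢ = 4+4+9+12+2+2+0+5 = 38, with n = 8.
Posterior ∝ λ^8e^(−1λ) · λ^38e^(−8λ) = λ^46e^(−9λ), i.e. Gamma(shape=47, rate=9).
The mode of a Gamma(a, b) with a ≥ 1 (shape–rate) is (a−1)/b = 46/9 ≈ 5.111.

λ̂_MAP = 5.111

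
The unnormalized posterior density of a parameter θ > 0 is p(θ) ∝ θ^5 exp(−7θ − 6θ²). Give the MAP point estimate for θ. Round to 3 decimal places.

ℓ'(θ) = 5/θ − 7 − 12θ. Setting this to zero and multiplying by θ: 12θ² + 7θ − 5 = 0.
θ = (−7 + √(7² + 4·12·5)) / (2·12) = (−7 + √289) / 24 = (−7 + 17)/24 = 5/12.
ℓ''(θ) = −5/θ² − 12 < 0, confirming a maximum.

θ̂_MAP = 0.417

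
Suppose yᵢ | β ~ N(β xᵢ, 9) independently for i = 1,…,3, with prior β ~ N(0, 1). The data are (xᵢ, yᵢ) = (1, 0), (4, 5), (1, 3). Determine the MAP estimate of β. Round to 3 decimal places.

log p(β | y) = −Σ(yᵢ − βxᵢ)²/(2·9) − β²/(2·1) + const.
Setting the derivative to zero: Σxᵢ(yᵢ − βxᵢ)/9 − β/1 = 0, so β = Σxᵢyᵢ / (Σxᵢ² + σ²/τ²).
Σxᵢyᵢ = 1·0 + 4·5 + 1·3 = 23; Σxᵢ² = 18; σ²/τ² = 9.
β̂_MAP = 23 / (18 + 9) = 23/27 ≈ 0.852.

β̂_MAP = 0.852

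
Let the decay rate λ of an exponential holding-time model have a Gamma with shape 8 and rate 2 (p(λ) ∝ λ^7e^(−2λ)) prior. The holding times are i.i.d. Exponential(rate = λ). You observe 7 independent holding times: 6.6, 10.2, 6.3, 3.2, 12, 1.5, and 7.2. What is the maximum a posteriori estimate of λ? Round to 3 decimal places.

λ̂_MAP = 0.286

The Exponential(rate=λ) likelihood is ∝ λ^n e^(−λΣtᵢ). Here n = 7 and Σtᵢ = 6.6 + 10.2 + 6.3 + 3.2 + 12 + 1.5 + 7.2 = 47.
Posterior ∝ λ^7e^(−2λ) · λ^7e^(−47λ) = λ^14e^(−49λ), i.e. Gamma(15, 49).
Mode = (a−1)/b = 14/49 ≈ 0.286.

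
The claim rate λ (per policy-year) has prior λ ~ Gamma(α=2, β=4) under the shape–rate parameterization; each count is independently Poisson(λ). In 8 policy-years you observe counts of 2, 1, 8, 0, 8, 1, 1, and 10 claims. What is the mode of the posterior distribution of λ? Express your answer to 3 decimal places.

λ̂_MAP = 2.667

Σxᵢ = 2+1+8+0+8+1+1+10 = 31, with n = 8.
Posterior ∝ λe^(−4λ) · λ^31e^(−8λ) = λ^32e^(−12λ), i.e. Gamma(shape=33, rate=12).
The mode of a Gamma(a, b) with a ≥ 1 (shape–rate) is (a−1)/b = 32/12 ≈ 2.667.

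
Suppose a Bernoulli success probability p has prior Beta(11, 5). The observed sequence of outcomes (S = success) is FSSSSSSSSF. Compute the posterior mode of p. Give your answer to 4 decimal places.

p̂_MAP = 0.7500

Prior: Beta(11, 5).
Data: 8 successes in 10 trials (from the sequence). The binomial likelihood contributes p^8(1−p)^2, so the posterior is Beta(11+8, 5+2) = Beta(19, 7).
For Beta(a, b) with a, b > 1 the mode is (a−1)/(a+b−2) = 18/24 ≈ 0.7500.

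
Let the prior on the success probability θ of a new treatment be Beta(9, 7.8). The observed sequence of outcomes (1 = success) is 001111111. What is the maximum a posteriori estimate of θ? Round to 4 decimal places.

θ̂_MAP = 0.6303

Prior: Beta(9, 7.8).
Data: 7 successes in 9 trials (from the sequence). The binomial likelihood contributes θ^7(1−θ)^2, so the posterior is Beta(9+7, 7.8+2) = Beta(16, 9.8).
For Beta(a, b) with a, b > 1 the mode is (a−1)/(a+b−2) = 15/23.8 ≈ 0.6303.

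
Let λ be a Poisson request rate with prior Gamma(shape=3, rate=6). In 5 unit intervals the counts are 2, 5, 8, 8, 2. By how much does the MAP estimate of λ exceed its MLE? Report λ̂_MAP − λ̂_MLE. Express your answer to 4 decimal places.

Σxᵢ = 25. Posterior is Gamma(28, 11); MAP = (28−1)/11 = 27/11 ≈ 2.45455.
MLE = x̄ = 25/5 ≈ 5.00000.
Difference = 27/11 − 25/5 = -28/11 ≈ -2.5455.

MAP − MLE = -2.5455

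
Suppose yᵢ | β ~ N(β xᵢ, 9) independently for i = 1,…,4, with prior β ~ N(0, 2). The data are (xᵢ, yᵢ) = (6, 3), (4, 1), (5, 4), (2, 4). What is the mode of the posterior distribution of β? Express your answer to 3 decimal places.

log p(β | y) = −Σ(yᵢ − βxᵢ)²/(2·9) − β²/(2·2) + const.
Setting the derivative to zero: Σxᵢ(yᵢ − βxᵢ)/9 − β/2 = 0, so β = Σxᵢyᵢ / (Σxᵢ² + σ²/τ²).
Σxᵢyᵢ = 6·3 + 4·1 + 5·4 + 2·4 = 50; Σxᵢ² = 81; σ²/τ² = 4.5.
β̂_MAP = 50 / (81 + 4.5) = 50/85.5 ≈ 0.585.

β̂_MAP = 0.585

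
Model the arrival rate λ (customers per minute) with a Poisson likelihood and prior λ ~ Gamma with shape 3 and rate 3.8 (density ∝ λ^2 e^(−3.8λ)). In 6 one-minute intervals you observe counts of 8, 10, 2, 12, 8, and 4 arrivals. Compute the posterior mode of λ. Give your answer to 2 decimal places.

λ̂_MAP = 4.69

Σxᵢ = 8+10+2+12+8+4 = 44, with n = 6.
Posterior ∝ λ^2e^(−3.8λ) · λ^44e^(−6λ) = λ^46e^(−9.8λ), i.e. Gamma(shape=47, rate=9.8).
The mode of a Gamma(a, b) with a ≥ 1 (shape–rate) is (a−1)/b = 46/9.8 ≈ 4.69.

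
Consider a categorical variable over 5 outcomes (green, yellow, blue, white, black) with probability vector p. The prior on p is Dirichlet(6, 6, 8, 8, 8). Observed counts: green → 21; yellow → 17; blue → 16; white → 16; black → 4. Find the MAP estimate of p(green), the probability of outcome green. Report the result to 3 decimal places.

MAP estimate of p(green) = 0.248

The posterior is Dirichlet(αᵢ + nᵢ) = Dirichlet(27, 23, 24, 24, 12).
For a Dirichlet(a₁,…,a_K) with all aᵢ > 1, the mode has j-th component (aⱼ − 1)/(Σaᵢ − K).
Here Σaᵢ = 110 and K = 5, so p(green) = (27 − 1)/(110 − 5) = 26/105 ≈ 0.248.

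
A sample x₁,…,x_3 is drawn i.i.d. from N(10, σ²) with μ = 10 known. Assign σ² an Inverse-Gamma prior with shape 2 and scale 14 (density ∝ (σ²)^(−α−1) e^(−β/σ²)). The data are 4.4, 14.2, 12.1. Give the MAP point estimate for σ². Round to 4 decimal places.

σ̂²_MAP = 9.0456

Sum of squared deviations about the known mean: SS = (4.4−10)² + (14.2−10)² + (12.1−10)² = 53.41.
The Normal likelihood contributes (σ²)^(−n/2) exp(−SS/(2σ²)), so the posterior is Inverse-Gamma(α + n/2, β + SS/2) = Inverse-Gamma(3.5, 40.705).
The mode of Inverse-Gamma(a, b) is b/(a+1) = 40.705/4.5 ≈ 9.0456.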